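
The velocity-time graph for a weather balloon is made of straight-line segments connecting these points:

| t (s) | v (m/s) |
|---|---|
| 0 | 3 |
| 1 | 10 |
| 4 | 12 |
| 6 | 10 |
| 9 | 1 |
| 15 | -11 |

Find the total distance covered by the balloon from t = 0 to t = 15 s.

108.5 m

Total distance travelled is ∫|v| dt — sum the magnitudes of each area piece.
0–1 s: |½(3 + 10)(1)| = 6.5 m
1–4 s: |½(10 + 12)(3)| = 33 m
4–6 s: |½(12 + 10)(2)| = 22 m
6–9 s: |½(10 + 1)(3)| = 16.5 m
9–15 s: v = 0 at t = 9.5 s; triangle areas 0.25 + 30.25 = 30.5 m
Total distance = 108.5 m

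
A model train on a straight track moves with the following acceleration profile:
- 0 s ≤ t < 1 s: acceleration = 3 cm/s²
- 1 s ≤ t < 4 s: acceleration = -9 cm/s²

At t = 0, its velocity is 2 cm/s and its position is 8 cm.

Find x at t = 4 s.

-14 cm

On each constant-a segment, Δv = aΔt and Δx = v₀Δt + ½aΔt²; chain segment to segment.
0–1 s: v starts 2 cm/s; Δx = 2·1 + ½·3·1² = 3.5 cm; v ends 5 cm/s.
1–4 s: v starts 5 cm/s; Δx = 5·3 + ½·-9·3² = -25.5 cm; v ends -22 cm/s.
x(4) = 8 + Σ Δx = -14 cm.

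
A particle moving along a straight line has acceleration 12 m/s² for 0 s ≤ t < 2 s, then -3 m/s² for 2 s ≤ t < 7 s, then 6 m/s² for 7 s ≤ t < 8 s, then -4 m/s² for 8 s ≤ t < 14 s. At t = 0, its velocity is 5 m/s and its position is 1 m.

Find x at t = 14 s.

On each constant-a segment, Δv = aΔt and Δx = v₀Δt + ½aΔt²; chain segment to segment.
0–2 s: v starts 5 m/s; Δx = 5·2 + ½·12·2² = 34 m; v ends 29 m/s.
2–7 s: v starts 29 m/s; Δx = 29·5 + ½·-3·5² = 107.5 m; v ends 14 m/s.
7–8 s: v starts 14 m/s; Δx = 14·1 + ½·6·1² = 17 m; v ends 20 m/s.
8–14 s: v starts 20 m/s; Δx = 20·6 + ½·-4·6² = 48 m; v ends -4 m/s.
x(14) = 1 + Σ Δx = 207.5 m.

207.5 m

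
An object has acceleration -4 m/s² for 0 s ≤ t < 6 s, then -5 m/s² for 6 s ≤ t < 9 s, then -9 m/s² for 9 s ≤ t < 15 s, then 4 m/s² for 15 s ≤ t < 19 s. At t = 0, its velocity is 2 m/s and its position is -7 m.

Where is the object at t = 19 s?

On each constant-a segment, Δv = aΔt and Δx = v₀Δt + ½aΔt²; chain segment to segment.
0–6 s: v starts 2 m/s; Δx = 2·6 + ½·-4·6² = -60 m; v ends -22 m/s.
6–9 s: v starts -22 m/s; Δx = -22·3 + ½·-5·3² = -88.5 m; v ends -37 m/s.
9–15 s: v starts -37 m/s; Δx = -37·6 + ½·-9·6² = -384 m; v ends -91 m/s.
15–19 s: v starts -91 m/s; Δx = -91·4 + ½·4·4² = -332 m; v ends -75 m/s.
x(19) = -7 + Σ Δx = -871.5 m.

-871.5 m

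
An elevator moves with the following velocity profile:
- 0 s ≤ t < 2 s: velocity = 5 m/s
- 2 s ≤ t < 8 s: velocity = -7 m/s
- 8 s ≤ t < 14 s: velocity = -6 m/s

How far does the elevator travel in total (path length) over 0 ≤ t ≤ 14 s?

Total distance travelled is ∫|v| dt — sum the magnitudes of each area piece.
0–2 s: |5| × 2 = 10 m
2–8 s: |-7| × 6 = 42 m
8–14 s: |-6| × 6 = 36 m
Total distance = 88 m

88 m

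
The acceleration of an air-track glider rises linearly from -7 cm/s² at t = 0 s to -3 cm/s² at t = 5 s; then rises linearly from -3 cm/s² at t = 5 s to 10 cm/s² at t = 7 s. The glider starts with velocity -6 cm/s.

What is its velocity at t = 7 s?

Δv equals the area under the a-t graph; then v = v₀ + Δv.
0–5 s: ½(-7 + -3)(5) = -25 cm/s
5–7 s: ½(-3 + 10)(2) = 7 cm/s
Δv = -18 cm/s, so v(7) = -6 + (-18) = -24 cm/s.

-24 cm/s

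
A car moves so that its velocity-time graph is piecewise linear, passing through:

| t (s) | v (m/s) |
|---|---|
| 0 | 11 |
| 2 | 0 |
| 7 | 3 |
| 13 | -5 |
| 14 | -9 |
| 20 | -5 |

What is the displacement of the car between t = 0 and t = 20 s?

Net displacement equals the area under the velocity-time graph (areas below the axis count negative).
0–2 s: ½(11 + 0)(2) = 11 m
2–7 s: ½(0 + 3)(5) = 7.5 m
7–13 s: ½(3 + -5)(6) = -6 m
13–14 s: ½(-5 + -9)(1) = -7 m
14–20 s: ½(-9 + -5)(6) = -42 m
Net displacement = -36.5 m

-36.5 m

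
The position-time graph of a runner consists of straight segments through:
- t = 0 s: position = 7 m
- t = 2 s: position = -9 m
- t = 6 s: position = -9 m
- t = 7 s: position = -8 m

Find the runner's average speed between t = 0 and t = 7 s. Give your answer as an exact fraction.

Average speed = (total path length)/(elapsed time); on a piecewise-linear x-t graph the path length is Σ|Δx|.
0–2 s: |Δx| = |-9 − 7| = 16 m
2–6 s: |Δx| = |-9 − -9| = 0 m
6–7 s: |Δx| = |-8 − -9| = 1 m
Total path = 17 m; average speed = 17/7 = 17/7 m/s.

17/7 m/s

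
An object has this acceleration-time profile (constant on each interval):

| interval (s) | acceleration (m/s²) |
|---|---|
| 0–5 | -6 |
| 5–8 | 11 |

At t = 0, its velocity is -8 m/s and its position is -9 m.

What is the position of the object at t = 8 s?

On each constant-a segment, Δv = aΔt and Δx = v₀Δt + ½aΔt²; chain segment to segment.
0–5 s: v starts -8 m/s; Δx = -8·5 + ½·-6·5² = -115 m; v ends -38 m/s.
5–8 s: v starts -38 m/s; Δx = -38·3 + ½·11·3² = -64.5 m; v ends -5 m/s.
x(8) = -9 + Σ Δx = -188.5 m.

-188.5 m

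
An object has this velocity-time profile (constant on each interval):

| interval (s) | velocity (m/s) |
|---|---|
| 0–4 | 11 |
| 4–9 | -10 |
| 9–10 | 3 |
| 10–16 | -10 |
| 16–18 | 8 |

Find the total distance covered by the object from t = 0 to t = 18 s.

Total distance travelled is ∫|v| dt — sum the magnitudes of each area piece.
0–4 s: |11| × 4 = 44 m
4–9 s: |-10| × 5 = 50 m
9–10 s: |3| × 1 = 3 m
10–16 s: |-10| × 6 = 60 m
16–18 s: |8| × 2 = 16 m
Total distance = 173 m

173 m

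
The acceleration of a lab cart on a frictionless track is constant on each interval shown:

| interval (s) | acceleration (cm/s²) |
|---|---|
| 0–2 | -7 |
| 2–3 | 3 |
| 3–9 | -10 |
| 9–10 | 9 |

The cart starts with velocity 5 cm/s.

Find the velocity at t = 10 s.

-57 cm/s

Δv equals the area under the a-t graph; then v = v₀ + Δv.
0–2 s: -7 × 2 = -14 cm/s
2–3 s: 3 × 1 = 3 cm/s
3–9 s: -10 × 6 = -60 cm/s
9–10 s: 9 × 1 = 9 cm/s
Δv = -62 cm/s, so v(10) = 5 + (-62) = -57 cm/s.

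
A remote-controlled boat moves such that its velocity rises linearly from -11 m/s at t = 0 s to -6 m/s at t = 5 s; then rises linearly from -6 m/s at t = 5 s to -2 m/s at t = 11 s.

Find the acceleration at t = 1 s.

1 m/s²

Acceleration is the slope of the v-t graph on 0–5 s: (-6 − -11)/(5 − 0) = 1 m/s².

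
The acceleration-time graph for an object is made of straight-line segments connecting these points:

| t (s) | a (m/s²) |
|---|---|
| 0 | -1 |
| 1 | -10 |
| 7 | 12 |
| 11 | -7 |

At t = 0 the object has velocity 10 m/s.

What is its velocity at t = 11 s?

20.5 m/s

Δv equals the area under the a-t graph; then v = v₀ + Δv.
0–1 s: ½(-1 + -10)(1) = -5.5 m/s
1–7 s: ½(-10 + 12)(6) = 6 m/s
7–11 s: ½(12 + -7)(4) = 10 m/s
Δv = 10.5 m/s, so v(11) = 10 + (10.5) = 20.5 m/s.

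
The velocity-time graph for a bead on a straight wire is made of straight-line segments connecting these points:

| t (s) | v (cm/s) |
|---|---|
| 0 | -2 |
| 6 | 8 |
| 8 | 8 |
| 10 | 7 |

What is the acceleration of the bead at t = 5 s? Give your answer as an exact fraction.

5/3 cm/s²

Acceleration is the slope of the v-t graph on 0–6 s: (8 − -2)/(6 − 0) = 5/3 cm/s².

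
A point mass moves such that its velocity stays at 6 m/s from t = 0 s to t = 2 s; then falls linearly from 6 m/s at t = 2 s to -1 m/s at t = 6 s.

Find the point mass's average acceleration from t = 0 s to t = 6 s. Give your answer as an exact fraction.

-7/6 m/s²

Average acceleration = Δv/Δt = (-1 − 6)/(6 − 0) = -7/6 m/s².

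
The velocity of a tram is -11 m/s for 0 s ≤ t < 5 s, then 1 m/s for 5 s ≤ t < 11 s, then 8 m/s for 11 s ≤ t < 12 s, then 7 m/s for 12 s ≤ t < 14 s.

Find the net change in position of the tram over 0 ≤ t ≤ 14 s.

-27 m

Net displacement equals the area under the velocity-time graph (areas below the axis count negative).
0–5 s: -11 × 5 = -55 m
5–11 s: 1 × 6 = 6 m
11–12 s: 8 × 1 = 8 m
12–14 s: 7 × 2 = 14 m
Net displacement = -27 m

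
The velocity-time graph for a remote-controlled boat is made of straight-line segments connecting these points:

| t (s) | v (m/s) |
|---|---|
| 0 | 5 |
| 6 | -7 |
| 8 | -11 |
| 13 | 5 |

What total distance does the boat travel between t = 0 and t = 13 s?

Total distance travelled is ∫|v| dt — sum the magnitudes of each area piece.
0–6 s: v = 0 at t = 2.5 s; triangle areas 6.25 + 12.25 = 18.5 m
6–8 s: |½(-7 + -11)(2)| = 18 m
8–13 s: v = 0 at t = 11.4375 s; triangle areas 18.90625 + 3.90625 = 22.8125 m
Total distance = 59.3125 m

59.3125 m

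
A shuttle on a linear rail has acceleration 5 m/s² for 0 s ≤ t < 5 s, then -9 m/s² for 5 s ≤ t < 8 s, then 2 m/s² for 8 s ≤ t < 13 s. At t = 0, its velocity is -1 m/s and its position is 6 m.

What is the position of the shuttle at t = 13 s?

On each constant-a segment, Δv = aΔt and Δx = v₀Δt + ½aΔt²; chain segment to segment.
0–5 s: v starts -1 m/s; Δx = -1·5 + ½·5·5² = 57.5 m; v ends 24 m/s.
5–8 s: v starts 24 m/s; Δx = 24·3 + ½·-9·3² = 31.5 m; v ends -3 m/s.
8–13 s: v starts -3 m/s; Δx = -3·5 + ½·2·5² = 10 m; v ends 7 m/s.
x(13) = 6 + Σ Δx = 105 m.

105 m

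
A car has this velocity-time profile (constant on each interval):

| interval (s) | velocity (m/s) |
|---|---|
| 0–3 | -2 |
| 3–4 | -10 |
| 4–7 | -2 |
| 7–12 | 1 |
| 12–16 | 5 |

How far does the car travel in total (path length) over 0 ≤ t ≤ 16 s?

47 m

Distance (not displacement) is the total path length: add the absolute areas under v-t.
0–3 s: |-2| × 3 = 6 m
3–4 s: |-10| × 1 = 10 m
4–7 s: |-2| × 3 = 6 m
7–12 s: |1| × 5 = 5 m
12–16 s: |5| × 4 = 20 m
Total distance = 47 m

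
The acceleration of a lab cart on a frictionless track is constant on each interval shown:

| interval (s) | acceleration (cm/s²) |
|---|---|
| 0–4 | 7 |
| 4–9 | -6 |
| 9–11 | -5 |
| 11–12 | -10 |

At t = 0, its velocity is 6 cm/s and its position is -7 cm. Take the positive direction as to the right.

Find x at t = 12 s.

On each constant-a segment, Δv = aΔt and Δx = v₀Δt + ½aΔt²; chain segment to segment.
0–4 s: v starts 6 cm/s; Δx = 6·4 + ½·7·4² = 80 cm; v ends 34 cm/s.
4–9 s: v starts 34 cm/s; Δx = 34·5 + ½·-6·5² = 95 cm; v ends 4 cm/s.
9–11 s: v starts 4 cm/s; Δx = 4·2 + ½·-5·2² = -2 cm; v ends -6 cm/s.
11–12 s: v starts -6 cm/s; Δx = -6·1 + ½·-10·1² = -11 cm; v ends -16 cm/s.
x(12) = -7 + Σ Δx = 155 cm.

155 cm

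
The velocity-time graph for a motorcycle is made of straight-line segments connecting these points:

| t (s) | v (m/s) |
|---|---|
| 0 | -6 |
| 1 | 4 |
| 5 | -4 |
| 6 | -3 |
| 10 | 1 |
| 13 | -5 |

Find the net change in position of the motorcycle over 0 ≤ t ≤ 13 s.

-14.5 m

Net displacement equals the area under the velocity-time graph (areas below the axis count negative).
0–1 s: ½(-6 + 4)(1) = -1 m
1–5 s: ½(4 + -4)(4) = 0 m
5–6 s: ½(-4 + -3)(1) = -3.5 m
6–10 s: ½(-3 + 1)(4) = -4 m
10–13 s: ½(1 + -5)(3) = -6 m
Net displacement = -14.5 m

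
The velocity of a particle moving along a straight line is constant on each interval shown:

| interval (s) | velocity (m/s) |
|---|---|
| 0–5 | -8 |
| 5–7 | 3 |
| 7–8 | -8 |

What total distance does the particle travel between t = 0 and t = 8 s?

Total distance travelled is ∫|v| dt — sum the magnitudes of each area piece.
0–5 s: |-8| × 5 = 40 m
5–7 s: |3| × 2 = 6 m
7–8 s: |-8| × 1 = 8 m
Total distance = 54 m

54 m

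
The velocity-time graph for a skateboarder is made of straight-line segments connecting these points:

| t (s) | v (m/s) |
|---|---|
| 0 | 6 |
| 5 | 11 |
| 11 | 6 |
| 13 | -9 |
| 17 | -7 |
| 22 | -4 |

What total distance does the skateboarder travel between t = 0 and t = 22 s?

160.8 m

Distance (not displacement) is the total path length: add the absolute areas under v-t.
0–5 s: |½(6 + 11)(5)| = 42.5 m
5–11 s: |½(11 + 6)(6)| = 51 m
11–13 s: v = 0 at t = 11.8 s; triangle areas 2.4 + 5.4 = 7.8 m
13–17 s: |½(-9 + -7)(4)| = 32 m
17–22 s: |½(-7 + -4)(5)| = 27.5 m
Total distance = 160.8 m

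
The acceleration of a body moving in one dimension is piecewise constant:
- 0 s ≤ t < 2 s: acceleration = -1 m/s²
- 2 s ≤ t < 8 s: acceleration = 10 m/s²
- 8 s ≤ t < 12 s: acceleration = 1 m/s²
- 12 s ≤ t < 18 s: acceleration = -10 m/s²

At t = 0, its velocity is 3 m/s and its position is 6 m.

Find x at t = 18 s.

On each constant-a segment, Δv = aΔt and Δx = v₀Δt + ½aΔt²; chain segment to segment.
0–2 s: v starts 3 m/s; Δx = 3·2 + ½·-1·2² = 4 m; v ends 1 m/s.
2–8 s: v starts 1 m/s; Δx = 1·6 + ½·10·6² = 186 m; v ends 61 m/s.
8–12 s: v starts 61 m/s; Δx = 61·4 + ½·1·4² = 252 m; v ends 65 m/s.
12–18 s: v starts 65 m/s; Δx = 65·6 + ½·-10·6² = 210 m; v ends 5 m/s.
x(18) = 6 + Σ Δx = 658 m.

658 m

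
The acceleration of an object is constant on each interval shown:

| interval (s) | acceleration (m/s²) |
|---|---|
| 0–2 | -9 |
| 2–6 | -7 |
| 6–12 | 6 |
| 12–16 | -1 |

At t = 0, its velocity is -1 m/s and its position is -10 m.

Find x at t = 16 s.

-388 m

On each constant-a segment, Δv = aΔt and Δx = v₀Δt + ½aΔt²; chain segment to segment.
0–2 s: v starts -1 m/s; Δx = -1·2 + ½·-9·2² = -20 m; v ends -19 m/s.
2–6 s: v starts -19 m/s; Δx = -19·4 + ½·-7·4² = -132 m; v ends -47 m/s.
6–12 s: v starts -47 m/s; Δx = -47·6 + ½·6·6² = -174 m; v ends -11 m/s.
12–16 s: v starts -11 m/s; Δx = -11·4 + ½·-1·4² = -52 m; v ends -15 m/s.
x(16) = -10 + Σ Δx = -388 m.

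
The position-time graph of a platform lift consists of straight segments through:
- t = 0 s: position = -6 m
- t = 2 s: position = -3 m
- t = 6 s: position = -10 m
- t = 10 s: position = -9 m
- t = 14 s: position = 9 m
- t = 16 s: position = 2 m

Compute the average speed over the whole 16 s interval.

2.25 m/s

Average speed = (total path length)/(elapsed time); on a piecewise-linear x-t graph the path length is Σ|Δx|.
0–2 s: |Δx| = |-3 − -6| = 3 m
2–6 s: |Δx| = |-10 − -3| = 7 m
6–10 s: |Δx| = |-9 − -10| = 1 m
10–14 s: |Δx| = |9 − -9| = 18 m
14–16 s: |Δx| = |2 − 9| = 7 m
Total path = 36 m; average speed = 36/16 = 2.25 m/s.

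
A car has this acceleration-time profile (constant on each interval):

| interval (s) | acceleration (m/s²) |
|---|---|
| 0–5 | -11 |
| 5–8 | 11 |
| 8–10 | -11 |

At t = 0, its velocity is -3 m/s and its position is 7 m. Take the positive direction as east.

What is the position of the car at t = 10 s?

On each constant-a segment, Δv = aΔt and Δx = v₀Δt + ½aΔt²; chain segment to segment.
0–5 s: v starts -3 m/s; Δx = -3·5 + ½·-11·5² = -152.5 m; v ends -58 m/s.
5–8 s: v starts -58 m/s; Δx = -58·3 + ½·11·3² = -124.5 m; v ends -25 m/s.
8–10 s: v starts -25 m/s; Δx = -25·2 + ½·-11·2² = -72 m; v ends -47 m/s.
x(10) = 7 + Σ Δx = -342 m.

-342 m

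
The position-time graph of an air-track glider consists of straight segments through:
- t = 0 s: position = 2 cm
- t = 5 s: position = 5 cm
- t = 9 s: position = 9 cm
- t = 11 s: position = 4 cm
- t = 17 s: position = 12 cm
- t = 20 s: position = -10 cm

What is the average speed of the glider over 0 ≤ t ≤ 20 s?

Average speed = (total path length)/(elapsed time); on a piecewise-linear x-t graph the path length is Σ|Δx|.
0–5 s: |Δx| = |5 − 2| = 3 cm
5–9 s: |Δx| = |9 − 5| = 4 cm
9–11 s: |Δx| = |4 − 9| = 5 cm
11–17 s: |Δx| = |12 − 4| = 8 cm
17–20 s: |Δx| = |-10 − 12| = 22 cm
Total path = 42 cm; average speed = 42/20 = 2.1 cm/s.

2.1 cm/s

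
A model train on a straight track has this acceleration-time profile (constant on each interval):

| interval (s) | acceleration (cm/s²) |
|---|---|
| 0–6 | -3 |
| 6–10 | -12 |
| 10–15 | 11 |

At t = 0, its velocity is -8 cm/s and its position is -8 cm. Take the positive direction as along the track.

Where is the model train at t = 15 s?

-542.5 cm

On each constant-a segment, Δv = aΔt and Δx = v₀Δt + ½aΔt²; chain segment to segment.
0–6 s: v starts -8 cm/s; Δx = -8·6 + ½·-3·6² = -102 cm; v ends -26 cm/s.
6–10 s: v starts -26 cm/s; Δx = -26·4 + ½·-12·4² = -200 cm; v ends -74 cm/s.
10–15 s: v starts -74 cm/s; Δx = -74·5 + ½·11·5² = -232.5 cm; v ends -19 cm/s.
x(15) = -8 + Σ Δx = -542.5 cm.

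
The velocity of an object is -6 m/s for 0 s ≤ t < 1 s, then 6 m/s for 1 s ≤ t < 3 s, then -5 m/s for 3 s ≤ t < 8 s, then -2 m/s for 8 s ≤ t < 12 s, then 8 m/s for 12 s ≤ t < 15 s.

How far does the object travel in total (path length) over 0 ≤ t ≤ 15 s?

75 m

Distance (not displacement) is the total path length: add the absolute areas under v-t.
0–1 s: |-6| × 1 = 6 m
1–3 s: |6| × 2 = 12 m
3–8 s: |-5| × 5 = 25 m
8–12 s: |-2| × 4 = 8 m
12–15 s: |8| × 3 = 24 m
Total distance = 75 m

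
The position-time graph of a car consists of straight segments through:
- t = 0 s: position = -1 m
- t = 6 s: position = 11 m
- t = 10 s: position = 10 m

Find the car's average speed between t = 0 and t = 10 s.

Average speed = (total path length)/(elapsed time); on a piecewise-linear x-t graph the path length is Σ|Δx|.
0–6 s: |Δx| = |11 − -1| = 12 m
6–10 s: |Δx| = |10 − 11| = 1 m
Total path = 13 m; average speed = 13/10 = 1.3 m/s.

1.3 m/s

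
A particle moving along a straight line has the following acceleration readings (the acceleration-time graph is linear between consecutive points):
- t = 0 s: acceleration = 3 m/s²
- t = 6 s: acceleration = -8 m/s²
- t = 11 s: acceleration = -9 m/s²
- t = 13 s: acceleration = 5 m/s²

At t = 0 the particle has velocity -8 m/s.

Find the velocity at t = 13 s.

-69.5 m/s

Δv equals the area under the a-t graph; then v = v₀ + Δv.
0–6 s: ½(3 + -8)(6) = -15 m/s
6–11 s: ½(-8 + -9)(5) = -42.5 m/s
11–13 s: ½(-9 + 5)(2) = -4 m/s
Δv = -61.5 m/s, so v(13) = -8 + (-61.5) = -69.5 m/s.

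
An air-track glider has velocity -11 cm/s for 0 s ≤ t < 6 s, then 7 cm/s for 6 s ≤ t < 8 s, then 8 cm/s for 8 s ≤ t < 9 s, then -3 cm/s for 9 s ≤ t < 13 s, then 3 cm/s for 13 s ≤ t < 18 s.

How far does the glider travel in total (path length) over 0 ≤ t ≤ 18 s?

Total distance travelled is ∫|v| dt — sum the magnitudes of each area piece.
0–6 s: |-11| × 6 = 66 cm
6–8 s: |7| × 2 = 14 cm
8–9 s: |8| × 1 = 8 cm
9–13 s: |-3| × 4 = 12 cm
13–18 s: |3| × 5 = 15 cm
Total distance = 115 cm

115 cm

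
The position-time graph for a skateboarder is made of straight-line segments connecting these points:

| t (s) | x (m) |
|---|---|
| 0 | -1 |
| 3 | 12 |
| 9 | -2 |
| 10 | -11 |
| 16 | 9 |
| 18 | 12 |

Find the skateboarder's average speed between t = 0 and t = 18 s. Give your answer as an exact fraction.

Average speed = (total path length)/(elapsed time); on a piecewise-linear x-t graph the path length is Σ|Δx|.
0–3 s: |Δx| = |12 − -1| = 13 m
3–9 s: |Δx| = |-2 − 12| = 14 m
9–10 s: |Δx| = |-11 − -2| = 9 m
10–16 s: |Δx| = |9 − -11| = 20 m
16–18 s: |Δx| = |12 − 9| = 3 m
Total path = 59 m; average speed = 59/18 = 59/18 m/s.

59/18 m/s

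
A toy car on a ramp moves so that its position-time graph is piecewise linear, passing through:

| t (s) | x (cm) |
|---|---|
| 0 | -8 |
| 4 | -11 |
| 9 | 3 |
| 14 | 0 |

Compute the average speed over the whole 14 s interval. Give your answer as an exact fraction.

Average speed = (total path length)/(elapsed time); on a piecewise-linear x-t graph the path length is Σ|Δx|.
0–4 s: |Δx| = |-11 − -8| = 3 cm
4–9 s: |Δx| = |3 − -11| = 14 cm
9–14 s: |Δx| = |0 − 3| = 3 cm
Total path = 20 cm; average speed = 20/14 = 10/7 cm/s.

10/7 cm/s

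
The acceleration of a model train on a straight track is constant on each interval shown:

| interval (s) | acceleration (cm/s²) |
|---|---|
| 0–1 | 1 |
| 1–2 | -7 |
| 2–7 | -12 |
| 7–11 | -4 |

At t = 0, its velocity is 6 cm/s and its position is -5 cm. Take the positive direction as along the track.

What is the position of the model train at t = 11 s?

-417 cm

On each constant-a segment, Δv = aΔt and Δx = v₀Δt + ½aΔt²; chain segment to segment.
0–1 s: v starts 6 cm/s; Δx = 6·1 + ½·1·1² = 6.5 cm; v ends 7 cm/s.
1–2 s: v starts 7 cm/s; Δx = 7·1 + ½·-7·1² = 3.5 cm; v ends 0 cm/s.
2–7 s: v starts 0 cm/s; Δx = 0·5 + ½·-12·5² = -150 cm; v ends -60 cm/s.
7–11 s: v starts -60 cm/s; Δx = -60·4 + ½·-4·4² = -272 cm; v ends -76 cm/s.
x(11) = -5 + Σ Δx = -417 cm.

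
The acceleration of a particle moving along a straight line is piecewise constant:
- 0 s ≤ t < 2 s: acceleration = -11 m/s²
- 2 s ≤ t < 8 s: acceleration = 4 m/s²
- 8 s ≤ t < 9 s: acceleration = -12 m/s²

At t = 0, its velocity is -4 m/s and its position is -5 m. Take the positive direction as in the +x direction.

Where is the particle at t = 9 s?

On each constant-a segment, Δv = aΔt and Δx = v₀Δt + ½aΔt²; chain segment to segment.
0–2 s: v starts -4 m/s; Δx = -4·2 + ½·-11·2² = -30 m; v ends -26 m/s.
2–8 s: v starts -26 m/s; Δx = -26·6 + ½·4·6² = -84 m; v ends -2 m/s.
8–9 s: v starts -2 m/s; Δx = -2·1 + ½·-12·1² = -8 m; v ends -14 m/s.
x(9) = -5 + Σ Δx = -127 m.

-127 m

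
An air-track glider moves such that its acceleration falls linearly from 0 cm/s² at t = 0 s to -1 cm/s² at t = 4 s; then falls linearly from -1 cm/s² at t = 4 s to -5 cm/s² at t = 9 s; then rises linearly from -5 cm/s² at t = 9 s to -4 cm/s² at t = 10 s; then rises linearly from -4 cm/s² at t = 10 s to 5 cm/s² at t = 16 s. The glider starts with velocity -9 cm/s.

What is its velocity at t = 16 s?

Δv equals the area under the a-t graph; then v = v₀ + Δv.
0–4 s: ½(0 + -1)(4) = -2 cm/s
4–9 s: ½(-1 + -5)(5) = -15 cm/s
9–10 s: ½(-5 + -4)(1) = -4.5 cm/s
10–16 s: ½(-4 + 5)(6) = 3 cm/s
Δv = -18.5 cm/s, so v(16) = -9 + (-18.5) = -27.5 cm/s.

-27.5 cm/s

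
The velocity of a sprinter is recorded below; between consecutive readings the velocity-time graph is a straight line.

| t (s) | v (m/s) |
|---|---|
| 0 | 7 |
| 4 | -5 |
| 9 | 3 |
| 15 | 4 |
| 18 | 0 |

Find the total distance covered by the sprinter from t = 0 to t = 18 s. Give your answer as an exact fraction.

Distance (not displacement) is the total path length: add the absolute areas under v-t.
0–4 s: v = 0 at t = 7/3 s; triangle areas 49/6 + 25/6 = 37/3 m
4–9 s: v = 0 at t = 7.125 s; triangle areas 7.8125 + 2.8125 = 10.625 m
9–15 s: |½(3 + 4)(6)| = 21 m
15–18 s: |½(4 + 0)(3)| = 6 m
Total distance = 1199/24 m

1199/24 m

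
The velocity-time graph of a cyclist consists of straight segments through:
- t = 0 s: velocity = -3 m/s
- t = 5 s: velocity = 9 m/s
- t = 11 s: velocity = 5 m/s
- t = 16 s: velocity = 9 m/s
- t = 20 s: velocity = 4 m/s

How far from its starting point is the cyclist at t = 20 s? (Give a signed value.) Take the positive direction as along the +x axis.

118 m

Net displacement equals the area under the velocity-time graph (areas below the axis count negative).
0–5 s: ½(-3 + 9)(5) = 15 m
5–11 s: ½(9 + 5)(6) = 42 m
11–16 s: ½(5 + 9)(5) = 35 m
16–20 s: ½(9 + 4)(4) = 26 m
Net displacement = 118 m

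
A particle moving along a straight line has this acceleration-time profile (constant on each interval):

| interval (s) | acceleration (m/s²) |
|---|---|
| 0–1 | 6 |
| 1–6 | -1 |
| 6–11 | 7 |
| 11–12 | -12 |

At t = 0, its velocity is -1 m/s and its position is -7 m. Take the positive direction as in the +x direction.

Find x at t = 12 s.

On each constant-a segment, Δv = aΔt and Δx = v₀Δt + ½aΔt²; chain segment to segment.
0–1 s: v starts -1 m/s; Δx = -1·1 + ½·6·1² = 2 m; v ends 5 m/s.
1–6 s: v starts 5 m/s; Δx = 5·5 + ½·-1·5² = 12.5 m; v ends 0 m/s.
6–11 s: v starts 0 m/s; Δx = 0·5 + ½·7·5² = 87.5 m; v ends 35 m/s.
11–12 s: v starts 35 m/s; Δx = 35·1 + ½·-12·1² = 29 m; v ends 23 m/s.
x(12) = -7 + Σ Δx = 124 m.

124 m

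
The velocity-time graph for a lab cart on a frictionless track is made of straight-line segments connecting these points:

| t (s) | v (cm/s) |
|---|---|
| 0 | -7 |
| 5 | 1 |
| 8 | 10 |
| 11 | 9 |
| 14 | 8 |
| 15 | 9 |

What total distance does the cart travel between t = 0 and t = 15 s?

94.625 cm

Distance (not displacement) is the total path length: add the absolute areas under v-t.
0–5 s: v = 0 at t = 4.375 s; triangle areas 15.3125 + 0.3125 = 15.625 cm
5–8 s: |½(1 + 10)(3)| = 16.5 cm
8–11 s: |½(10 + 9)(3)| = 28.5 cm
11–14 s: |½(9 + 8)(3)| = 25.5 cm
14–15 s: |½(8 + 9)(1)| = 8.5 cm
Total distance = 94.625 cm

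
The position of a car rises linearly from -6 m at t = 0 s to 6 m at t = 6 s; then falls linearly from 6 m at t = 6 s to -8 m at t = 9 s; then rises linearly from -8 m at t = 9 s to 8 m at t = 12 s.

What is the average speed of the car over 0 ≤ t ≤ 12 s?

Average speed = (total path length)/(elapsed time); on a piecewise-linear x-t graph the path length is Σ|Δx|.
0–6 s: |Δx| = |6 − -6| = 12 m
6–9 s: |Δx| = |-8 − 6| = 14 m
9–12 s: |Δx| = |8 − -8| = 16 m
Total path = 42 m; average speed = 42/12 = 3.5 m/s.

3.5 m/s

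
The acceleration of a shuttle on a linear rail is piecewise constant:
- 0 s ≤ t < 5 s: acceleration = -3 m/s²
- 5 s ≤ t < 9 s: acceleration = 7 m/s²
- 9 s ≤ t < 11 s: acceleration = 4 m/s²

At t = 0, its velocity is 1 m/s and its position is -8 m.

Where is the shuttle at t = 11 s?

-4.5 m

On each constant-a segment, Δv = aΔt and Δx = v₀Δt + ½aΔt²; chain segment to segment.
0–5 s: v starts 1 m/s; Δx = 1·5 + ½·-3·5² = -32.5 m; v ends -14 m/s.
5–9 s: v starts -14 m/s; Δx = -14·4 + ½·7·4² = 0 m; v ends 14 m/s.
9–11 s: v starts 14 m/s; Δx = 14·2 + ½·4·2² = 36 m; v ends 22 m/s.
x(11) = -8 + Σ Δx = -4.5 m.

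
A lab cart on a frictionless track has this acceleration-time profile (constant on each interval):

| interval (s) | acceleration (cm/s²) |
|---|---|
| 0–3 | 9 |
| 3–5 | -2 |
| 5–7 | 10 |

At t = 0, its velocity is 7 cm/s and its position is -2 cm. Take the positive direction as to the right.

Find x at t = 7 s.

On each constant-a segment, Δv = aΔt and Δx = v₀Δt + ½aΔt²; chain segment to segment.
0–3 s: v starts 7 cm/s; Δx = 7·3 + ½·9·3² = 61.5 cm; v ends 34 cm/s.
3–5 s: v starts 34 cm/s; Δx = 34·2 + ½·-2·2² = 64 cm; v ends 30 cm/s.
5–7 s: v starts 30 cm/s; Δx = 30·2 + ½·10·2² = 80 cm; v ends 50 cm/s.
x(7) = -2 + Σ Δx = 203.5 cm.

203.5 cm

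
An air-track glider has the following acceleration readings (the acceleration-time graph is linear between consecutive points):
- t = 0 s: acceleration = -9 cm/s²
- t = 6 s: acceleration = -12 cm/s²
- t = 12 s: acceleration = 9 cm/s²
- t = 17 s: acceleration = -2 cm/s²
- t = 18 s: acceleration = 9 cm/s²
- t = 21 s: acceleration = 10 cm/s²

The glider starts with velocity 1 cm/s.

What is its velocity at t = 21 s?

Δv equals the area under the a-t graph; then v = v₀ + Δv.
0–6 s: ½(-9 + -12)(6) = -63 cm/s
6–12 s: ½(-12 + 9)(6) = -9 cm/s
12–17 s: ½(9 + -2)(5) = 17.5 cm/s
17–18 s: ½(-2 + 9)(1) = 3.5 cm/s
18–21 s: ½(9 + 10)(3) = 28.5 cm/s
Δv = -22.5 cm/s, so v(21) = 1 + (-22.5) = -21.5 cm/s.

-21.5 cm/s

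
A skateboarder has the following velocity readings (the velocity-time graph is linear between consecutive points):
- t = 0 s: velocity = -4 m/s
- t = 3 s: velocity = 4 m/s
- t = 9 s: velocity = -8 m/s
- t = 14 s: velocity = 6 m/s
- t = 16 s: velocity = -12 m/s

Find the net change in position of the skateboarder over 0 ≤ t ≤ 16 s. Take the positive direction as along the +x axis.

-23 m

Displacement is the signed area under the v-t curve.
0–3 s: ½(-4 + 4)(3) = 0 m
3–9 s: ½(4 + -8)(6) = -12 m
9–14 s: ½(-8 + 6)(5) = -5 m
14–16 s: ½(6 + -12)(2) = -6 m
Net displacement = -23 m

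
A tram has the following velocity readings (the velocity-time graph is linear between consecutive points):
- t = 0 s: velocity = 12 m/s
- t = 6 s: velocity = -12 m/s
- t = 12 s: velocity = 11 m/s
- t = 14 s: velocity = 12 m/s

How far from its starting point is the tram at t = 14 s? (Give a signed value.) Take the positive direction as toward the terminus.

20 m

Net displacement equals the area under the velocity-time graph (areas below the axis count negative).
0–6 s: ½(12 + -12)(6) = 0 m
6–12 s: ½(-12 + 11)(6) = -3 m
12–14 s: ½(11 + 12)(2) = 23 m
Net displacement = 20 m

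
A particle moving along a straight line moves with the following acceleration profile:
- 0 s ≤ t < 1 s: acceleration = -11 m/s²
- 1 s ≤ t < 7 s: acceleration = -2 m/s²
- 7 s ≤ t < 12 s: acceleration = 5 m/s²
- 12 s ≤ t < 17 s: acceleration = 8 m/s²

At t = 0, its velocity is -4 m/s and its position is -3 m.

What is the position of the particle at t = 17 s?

On each constant-a segment, Δv = aΔt and Δx = v₀Δt + ½aΔt²; chain segment to segment.
0–1 s: v starts -4 m/s; Δx = -4·1 + ½·-11·1² = -9.5 m; v ends -15 m/s.
1–7 s: v starts -15 m/s; Δx = -15·6 + ½·-2·6² = -126 m; v ends -27 m/s.
7–12 s: v starts -27 m/s; Δx = -27·5 + ½·5·5² = -72.5 m; v ends -2 m/s.
12–17 s: v starts -2 m/s; Δx = -2·5 + ½·8·5² = 90 m; v ends 38 m/s.
x(17) = -3 + Σ Δx = -121 m.

-121 m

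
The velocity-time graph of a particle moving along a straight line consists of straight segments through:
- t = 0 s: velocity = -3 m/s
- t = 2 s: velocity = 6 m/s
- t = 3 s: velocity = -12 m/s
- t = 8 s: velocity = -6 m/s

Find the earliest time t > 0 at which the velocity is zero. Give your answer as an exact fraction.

v changes sign on 0–2 s (from -3 to 6); the graph is linear there, so v = 0 at t = 0 + (3)·(2 − 0)/(6 − -3) = 2/3 s.

t = 2/3 s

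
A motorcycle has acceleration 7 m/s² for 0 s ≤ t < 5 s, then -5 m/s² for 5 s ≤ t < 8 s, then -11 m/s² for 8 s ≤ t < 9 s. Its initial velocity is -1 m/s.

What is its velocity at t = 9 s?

Δv equals the area under the a-t graph; then v = v₀ + Δv.
0–5 s: 7 × 5 = 35 m/s
5–8 s: -5 × 3 = -15 m/s
8–9 s: -11 × 1 = -11 m/s
Δv = 9 m/s, so v(9) = -1 + (9) = 8 m/s.

8 m/s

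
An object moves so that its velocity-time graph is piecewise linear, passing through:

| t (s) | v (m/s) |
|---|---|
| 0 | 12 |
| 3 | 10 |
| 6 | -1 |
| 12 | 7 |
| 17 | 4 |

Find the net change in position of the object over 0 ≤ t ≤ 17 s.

92 m

Net displacement equals the area under the velocity-time graph (areas below the axis count negative).
0–3 s: ½(12 + 10)(3) = 33 m
3–6 s: ½(10 + -1)(3) = 13.5 m
6–12 s: ½(-1 + 7)(6) = 18 m
12–17 s: ½(7 + 4)(5) = 27.5 m
Net displacement = 92 m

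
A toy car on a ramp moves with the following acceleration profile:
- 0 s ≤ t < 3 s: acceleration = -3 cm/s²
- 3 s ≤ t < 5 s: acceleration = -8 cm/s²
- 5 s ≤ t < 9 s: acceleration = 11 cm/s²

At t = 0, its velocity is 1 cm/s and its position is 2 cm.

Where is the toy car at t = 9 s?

On each constant-a segment, Δv = aΔt and Δx = v₀Δt + ½aΔt²; chain segment to segment.
0–3 s: v starts 1 cm/s; Δx = 1·3 + ½·-3·3² = -10.5 cm; v ends -8 cm/s.
3–5 s: v starts -8 cm/s; Δx = -8·2 + ½·-8·2² = -32 cm; v ends -24 cm/s.
5–9 s: v starts -24 cm/s; Δx = -24·4 + ½·11·4² = -8 cm; v ends 20 cm/s.
x(9) = 2 + Σ Δx = -48.5 cm.

-48.5 cm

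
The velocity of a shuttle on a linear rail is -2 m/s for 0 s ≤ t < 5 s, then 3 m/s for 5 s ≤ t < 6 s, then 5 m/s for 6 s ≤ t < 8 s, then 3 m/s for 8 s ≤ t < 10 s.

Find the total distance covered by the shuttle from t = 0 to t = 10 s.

Total distance travelled is ∫|v| dt — sum the magnitudes of each area piece.
0–5 s: |-2| × 5 = 10 m
5–6 s: |3| × 1 = 3 m
6–8 s: |5| × 2 = 10 m
8–10 s: |3| × 2 = 6 m
Total distance = 29 m

29 m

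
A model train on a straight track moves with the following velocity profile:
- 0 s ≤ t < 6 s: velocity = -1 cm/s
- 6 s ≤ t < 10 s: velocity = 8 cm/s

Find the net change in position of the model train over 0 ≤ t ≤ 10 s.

Displacement is the signed area under the v-t curve.
0–6 s: -1 × 6 = -6 cm
6–10 s: 8 × 4 = 32 cm
Net displacement = 26 cm

26 cm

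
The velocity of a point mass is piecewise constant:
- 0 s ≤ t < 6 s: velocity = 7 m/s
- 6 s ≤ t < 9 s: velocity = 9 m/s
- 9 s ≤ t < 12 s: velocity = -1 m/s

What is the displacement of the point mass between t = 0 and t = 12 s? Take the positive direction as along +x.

Net displacement equals the area under the velocity-time graph (areas below the axis count negative).
0–6 s: 7 × 6 = 42 m
6–9 s: 9 × 3 = 27 m
9–12 s: -1 × 3 = -3 m
Net displacement = 66 m

66 m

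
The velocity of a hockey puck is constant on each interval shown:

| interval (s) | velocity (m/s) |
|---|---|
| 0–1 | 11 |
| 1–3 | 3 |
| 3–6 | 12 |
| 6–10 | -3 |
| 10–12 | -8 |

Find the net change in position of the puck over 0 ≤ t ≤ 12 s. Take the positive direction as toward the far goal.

25 m

Net displacement equals the area under the velocity-time graph (areas below the axis count negative).
0–1 s: 11 × 1 = 11 m
1–3 s: 3 × 2 = 6 m
3–6 s: 12 × 3 = 36 m
6–10 s: -3 × 4 = -12 m
10–12 s: -8 × 2 = -16 m
Net displacement = 25 m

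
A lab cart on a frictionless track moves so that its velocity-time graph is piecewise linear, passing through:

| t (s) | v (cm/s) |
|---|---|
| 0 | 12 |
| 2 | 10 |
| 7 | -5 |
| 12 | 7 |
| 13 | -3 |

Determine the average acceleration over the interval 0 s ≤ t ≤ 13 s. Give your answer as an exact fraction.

Average acceleration = Δv/Δt = (-3 − 12)/(13 − 0) = -15/13 cm/s².

-15/13 cm/s²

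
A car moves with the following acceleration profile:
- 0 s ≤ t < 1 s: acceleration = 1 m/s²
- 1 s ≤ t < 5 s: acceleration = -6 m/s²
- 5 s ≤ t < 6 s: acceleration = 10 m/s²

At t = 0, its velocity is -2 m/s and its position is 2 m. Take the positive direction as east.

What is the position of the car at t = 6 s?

-71.5 m

On each constant-a segment, Δv = aΔt and Δx = v₀Δt + ½aΔt²; chain segment to segment.
0–1 s: v starts -2 m/s; Δx = -2·1 + ½·1·1² = -1.5 m; v ends -1 m/s.
1–5 s: v starts -1 m/s; Δx = -1·4 + ½·-6·4² = -52 m; v ends -25 m/s.
5–6 s: v starts -25 m/s; Δx = -25·1 + ½·10·1² = -20 m; v ends -15 m/s.
x(6) = 2 + Σ Δx = -71.5 m.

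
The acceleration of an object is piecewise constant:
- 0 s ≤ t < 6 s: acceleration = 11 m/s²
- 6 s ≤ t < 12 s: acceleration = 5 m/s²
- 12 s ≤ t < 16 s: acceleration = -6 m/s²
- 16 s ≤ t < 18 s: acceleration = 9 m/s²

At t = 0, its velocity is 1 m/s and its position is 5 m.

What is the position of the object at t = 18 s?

On each constant-a segment, Δv = aΔt and Δx = v₀Δt + ½aΔt²; chain segment to segment.
0–6 s: v starts 1 m/s; Δx = 1·6 + ½·11·6² = 204 m; v ends 67 m/s.
6–12 s: v starts 67 m/s; Δx = 67·6 + ½·5·6² = 492 m; v ends 97 m/s.
12–16 s: v starts 97 m/s; Δx = 97·4 + ½·-6·4² = 340 m; v ends 73 m/s.
16–18 s: v starts 73 m/s; Δx = 73·2 + ½·9·2² = 164 m; v ends 91 m/s.
x(18) = 5 + Σ Δx = 1205 m.

1205 m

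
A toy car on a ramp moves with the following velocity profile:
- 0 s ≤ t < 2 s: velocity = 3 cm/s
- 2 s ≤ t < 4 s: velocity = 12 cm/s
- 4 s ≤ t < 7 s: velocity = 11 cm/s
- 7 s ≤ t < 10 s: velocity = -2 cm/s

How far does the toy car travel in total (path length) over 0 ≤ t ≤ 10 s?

Distance (not displacement) is the total path length: add the absolute areas under v-t.
0–2 s: |3| × 2 = 6 cm
2–4 s: |12| × 2 = 24 cm
4–7 s: |11| × 3 = 33 cm
7–10 s: |-2| × 3 = 6 cm
Total distance = 69 cm

69 cm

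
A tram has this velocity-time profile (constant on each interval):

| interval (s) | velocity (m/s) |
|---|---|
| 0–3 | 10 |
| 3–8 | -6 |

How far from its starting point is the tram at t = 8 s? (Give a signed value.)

Displacement is the signed area under the v-t curve.
0–3 s: 10 × 3 = 30 m
3–8 s: -6 × 5 = -30 m
Net displacement = 0 m

0 m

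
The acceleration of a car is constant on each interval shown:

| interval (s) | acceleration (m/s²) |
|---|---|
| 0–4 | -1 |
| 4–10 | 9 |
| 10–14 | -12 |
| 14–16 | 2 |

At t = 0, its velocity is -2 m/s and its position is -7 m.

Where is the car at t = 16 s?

On each constant-a segment, Δv = aΔt and Δx = v₀Δt + ½aΔt²; chain segment to segment.
0–4 s: v starts -2 m/s; Δx = -2·4 + ½·-1·4² = -16 m; v ends -6 m/s.
4–10 s: v starts -6 m/s; Δx = -6·6 + ½·9·6² = 126 m; v ends 48 m/s.
10–14 s: v starts 48 m/s; Δx = 48·4 + ½·-12·4² = 96 m; v ends 0 m/s.
14–16 s: v starts 0 m/s; Δx = 0·2 + ½·2·2² = 4 m; v ends 4 m/s.
x(16) = -7 + Σ Δx = 203 m.

203 m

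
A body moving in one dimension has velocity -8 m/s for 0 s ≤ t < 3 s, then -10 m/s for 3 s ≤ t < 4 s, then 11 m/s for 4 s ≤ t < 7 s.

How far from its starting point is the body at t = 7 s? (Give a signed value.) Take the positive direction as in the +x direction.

Displacement is the signed area under the v-t curve.
0–3 s: -8 × 3 = -24 m
3–4 s: -10 × 1 = -10 m
4–7 s: 11 × 3 = 33 m
Net displacement = -1 m

-1 m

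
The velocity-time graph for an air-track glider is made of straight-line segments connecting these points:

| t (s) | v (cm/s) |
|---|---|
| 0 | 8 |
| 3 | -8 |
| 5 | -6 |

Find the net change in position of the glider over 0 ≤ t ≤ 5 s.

-14 cm

Net displacement equals the area under the velocity-time graph (areas below the axis count negative).
0–3 s: ½(8 + -8)(3) = 0 cm
3–5 s: ½(-8 + -6)(2) = -14 cm
Net displacement = -14 cm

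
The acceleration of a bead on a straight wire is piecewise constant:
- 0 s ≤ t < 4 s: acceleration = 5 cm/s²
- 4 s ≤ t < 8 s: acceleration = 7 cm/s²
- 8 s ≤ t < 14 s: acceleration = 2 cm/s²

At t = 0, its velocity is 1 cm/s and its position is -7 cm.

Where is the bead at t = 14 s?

On each constant-a segment, Δv = aΔt and Δx = v₀Δt + ½aΔt²; chain segment to segment.
0–4 s: v starts 1 cm/s; Δx = 1·4 + ½·5·4² = 44 cm; v ends 21 cm/s.
4–8 s: v starts 21 cm/s; Δx = 21·4 + ½·7·4² = 140 cm; v ends 49 cm/s.
8–14 s: v starts 49 cm/s; Δx = 49·6 + ½·2·6² = 330 cm; v ends 61 cm/s.
x(14) = -7 + Σ Δx = 507 cm.

507 cm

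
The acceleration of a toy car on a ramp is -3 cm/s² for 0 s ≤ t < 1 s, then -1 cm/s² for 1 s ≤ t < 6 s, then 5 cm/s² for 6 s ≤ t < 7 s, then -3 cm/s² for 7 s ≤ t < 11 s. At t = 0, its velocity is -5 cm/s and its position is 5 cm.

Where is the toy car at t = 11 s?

On each constant-a segment, Δv = aΔt and Δx = v₀Δt + ½aΔt²; chain segment to segment.
0–1 s: v starts -5 cm/s; Δx = -5·1 + ½·-3·1² = -6.5 cm; v ends -8 cm/s.
1–6 s: v starts -8 cm/s; Δx = -8·5 + ½·-1·5² = -52.5 cm; v ends -13 cm/s.
6–7 s: v starts -13 cm/s; Δx = -13·1 + ½·5·1² = -10.5 cm; v ends -8 cm/s.
7–11 s: v starts -8 cm/s; Δx = -8·4 + ½·-3·4² = -56 cm; v ends -20 cm/s.
x(11) = 5 + Σ Δx = -120.5 cm.

-120.5 cm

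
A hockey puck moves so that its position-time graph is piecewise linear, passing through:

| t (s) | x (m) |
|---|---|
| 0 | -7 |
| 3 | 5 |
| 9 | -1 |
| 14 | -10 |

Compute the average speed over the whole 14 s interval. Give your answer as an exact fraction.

Average speed = (total path length)/(elapsed time); on a piecewise-linear x-t graph the path length is Σ|Δx|.
0–3 s: |Δx| = |5 − -7| = 12 m
3–9 s: |Δx| = |-1 − 5| = 6 m
9–14 s: |Δx| = |-10 − -1| = 9 m
Total path = 27 m; average speed = 27/14 = 27/14 m/s.

27/14 m/s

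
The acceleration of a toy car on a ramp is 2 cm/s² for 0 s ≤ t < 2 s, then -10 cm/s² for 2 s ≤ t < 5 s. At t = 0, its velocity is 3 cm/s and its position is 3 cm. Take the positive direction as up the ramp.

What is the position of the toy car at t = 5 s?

-11 cm

On each constant-a segment, Δv = aΔt and Δx = v₀Δt + ½aΔt²; chain segment to segment.
0–2 s: v starts 3 cm/s; Δx = 3·2 + ½·2·2² = 10 cm; v ends 7 cm/s.
2–5 s: v starts 7 cm/s; Δx = 7·3 + ½·-10·3² = -24 cm; v ends -23 cm/s.
x(5) = 3 + Σ Δx = -11 cm.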